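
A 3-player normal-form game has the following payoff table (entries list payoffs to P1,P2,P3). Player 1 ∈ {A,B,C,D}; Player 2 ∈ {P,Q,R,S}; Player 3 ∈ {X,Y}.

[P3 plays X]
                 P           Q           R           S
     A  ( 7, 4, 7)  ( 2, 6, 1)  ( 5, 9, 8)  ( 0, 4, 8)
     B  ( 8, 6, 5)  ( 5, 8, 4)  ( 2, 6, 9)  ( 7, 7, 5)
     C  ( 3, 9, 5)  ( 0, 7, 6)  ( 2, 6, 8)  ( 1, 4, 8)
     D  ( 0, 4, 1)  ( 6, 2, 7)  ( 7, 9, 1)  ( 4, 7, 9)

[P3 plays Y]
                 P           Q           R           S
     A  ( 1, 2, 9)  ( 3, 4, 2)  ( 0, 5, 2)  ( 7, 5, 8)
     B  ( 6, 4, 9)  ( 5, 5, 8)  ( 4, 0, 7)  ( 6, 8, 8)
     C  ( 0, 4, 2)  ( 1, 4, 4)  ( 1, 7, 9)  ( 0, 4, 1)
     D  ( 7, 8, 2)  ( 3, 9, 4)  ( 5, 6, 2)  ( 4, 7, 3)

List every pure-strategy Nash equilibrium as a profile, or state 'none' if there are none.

(A,P,X): not NE [P1→B gives 8>7; P2→R gives 9>4; P3→Y gives 9>7]
(A,P,Y): not NE [P1→D gives 7>1; P2→S gives 5>2]
(A,Q,X): not NE [P1→D gives 6>2; P2→R gives 9>6; P3→Y gives 2>1]
(A,Q,Y): not NE [P1→B gives 5>3; P2→S gives 5>4]
(A,R,X): not NE [P1→D gives 7>5]
(A,R,Y): not NE [P1→D gives 5>0; P3→X gives 8>2]
(A,S,X): not NE [P1→B gives 7>0; P2→R gives 9>4]
(A,S,Y): NE
(B,P,X): not NE [P2→Q gives 8>6; P3→Y gives 9>5]
(B,P,Y): not NE [P1→D gives 7>6; P2→S gives 8>4]
(B,Q,X): not NE [P1→D gives 6>5; P3→Y gives 8>4]
(B,Q,Y): not NE [P2→S gives 8>5]
(B,R,X): not NE [P1→D gives 7>2; P2→Q gives 8>6]
(B,R,Y): not NE [P1→D gives 5>4; P2→S gives 8>0; P3→X gives 9>7]
(B,S,X): not NE [P2→Q gives 8>7; P3→Y gives 8>5]
(B,S,Y): not NE [P1→A gives 7>6]
(C,P,X): not NE [P1→B gives 8>3]
(C,P,Y): not NE [P1→D gives 7>0; P2→R gives 7>4; P3→X gives 5>2]
(C,Q,X): not NE [P1→D gives 6>0; P2→P gives 9>7]
(C,Q,Y): not NE [P1→B gives 5>1; P2→R gives 7>4; P3→X gives 6>4]
(C,R,X): not NE [P1→D gives 7>2; P2→P gives 9>6; P3→Y gives 9>8]
(C,R,Y): not NE [P1→D gives 5>1]
(C,S,X): not NE [P1→B gives 7>1; P2→P gives 9>4]
(C,S,Y): not NE [P1→A gives 7>0; P2→R gives 7>4; P3→X gives 8>1]
(D,P,X): not NE [P1→B gives 8>0; P2→R gives 9>4; P3→Y gives 2>1]
(D,P,Y): not NE [P2→Q gives 9>8]
(D,Q,X): not NE [P2→R gives 9>2]
(D,Q,Y): not NE [P1→B gives 5>3; P3→X gives 7>4]
(D,R,X): not NE [P3→Y gives 2>1]
(D,R,Y): not NE [P2→Q gives 9>6]
(D,S,X): not NE [P1→B gives 7>4; P2→R gives 9>7]
(D,S,Y): not NE [P1→A gives 7>4; P2→Q gives 9>7; P3→X gives 9>3]

NE set: (A,S,Y)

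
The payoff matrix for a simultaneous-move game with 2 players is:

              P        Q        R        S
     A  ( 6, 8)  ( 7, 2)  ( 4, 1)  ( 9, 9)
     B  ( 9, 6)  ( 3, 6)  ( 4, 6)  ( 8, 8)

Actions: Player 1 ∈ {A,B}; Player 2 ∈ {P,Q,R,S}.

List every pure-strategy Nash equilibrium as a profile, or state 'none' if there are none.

(A,P): not NE [P1→B gives 9>6; P2→S gives 9>8]
(A,Q): not NE [P2→S gives 9>2]
(A,R): not NE [P2→S gives 9>1]
(A,S): NE
(B,P): not NE [P2→S gives 8>6]
(B,Q): not NE [P1→A gives 7>3; P2→S gives 8>6]
(B,R): not NE [P2→S gives 8>6]
(B,S): not NE [P1→A gives 9>8]

PSNE = {(A,S)}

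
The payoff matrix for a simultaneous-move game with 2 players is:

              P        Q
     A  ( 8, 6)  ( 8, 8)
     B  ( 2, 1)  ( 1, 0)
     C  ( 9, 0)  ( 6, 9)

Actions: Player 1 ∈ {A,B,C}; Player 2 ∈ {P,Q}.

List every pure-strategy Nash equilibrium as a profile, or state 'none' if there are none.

(A,P): not NE [P1→C gives 9>8; P2→Q gives 8>6]
(A,Q): NE
(B,P): not NE [P1→C gives 9>2]
(B,Q): not NE [P1→A gives 8>1; P2→P gives 1>0]
(C,P): not NE [P2→Q gives 9>0]
(C,Q): not NE [P1→A gives 8>6]

PSNE = {(A,Q)}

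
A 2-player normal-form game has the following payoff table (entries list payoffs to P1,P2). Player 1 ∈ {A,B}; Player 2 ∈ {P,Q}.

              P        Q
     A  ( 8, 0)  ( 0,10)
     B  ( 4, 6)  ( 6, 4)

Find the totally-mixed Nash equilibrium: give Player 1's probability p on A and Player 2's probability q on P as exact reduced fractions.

p=1/6, q=3/5

P1 indiff ⇒ q·8+(1-q)·0 = q·4+(1-q)·6 ⇒ q(4) = (1-q)(6) ⇒ q = 3/5
P2 indiff ⇒ p·0+(1-p)·6 = p·10+(1-p)·4 ⇒ p(-10) = (1-p)(-2) ⇒ p = 1/6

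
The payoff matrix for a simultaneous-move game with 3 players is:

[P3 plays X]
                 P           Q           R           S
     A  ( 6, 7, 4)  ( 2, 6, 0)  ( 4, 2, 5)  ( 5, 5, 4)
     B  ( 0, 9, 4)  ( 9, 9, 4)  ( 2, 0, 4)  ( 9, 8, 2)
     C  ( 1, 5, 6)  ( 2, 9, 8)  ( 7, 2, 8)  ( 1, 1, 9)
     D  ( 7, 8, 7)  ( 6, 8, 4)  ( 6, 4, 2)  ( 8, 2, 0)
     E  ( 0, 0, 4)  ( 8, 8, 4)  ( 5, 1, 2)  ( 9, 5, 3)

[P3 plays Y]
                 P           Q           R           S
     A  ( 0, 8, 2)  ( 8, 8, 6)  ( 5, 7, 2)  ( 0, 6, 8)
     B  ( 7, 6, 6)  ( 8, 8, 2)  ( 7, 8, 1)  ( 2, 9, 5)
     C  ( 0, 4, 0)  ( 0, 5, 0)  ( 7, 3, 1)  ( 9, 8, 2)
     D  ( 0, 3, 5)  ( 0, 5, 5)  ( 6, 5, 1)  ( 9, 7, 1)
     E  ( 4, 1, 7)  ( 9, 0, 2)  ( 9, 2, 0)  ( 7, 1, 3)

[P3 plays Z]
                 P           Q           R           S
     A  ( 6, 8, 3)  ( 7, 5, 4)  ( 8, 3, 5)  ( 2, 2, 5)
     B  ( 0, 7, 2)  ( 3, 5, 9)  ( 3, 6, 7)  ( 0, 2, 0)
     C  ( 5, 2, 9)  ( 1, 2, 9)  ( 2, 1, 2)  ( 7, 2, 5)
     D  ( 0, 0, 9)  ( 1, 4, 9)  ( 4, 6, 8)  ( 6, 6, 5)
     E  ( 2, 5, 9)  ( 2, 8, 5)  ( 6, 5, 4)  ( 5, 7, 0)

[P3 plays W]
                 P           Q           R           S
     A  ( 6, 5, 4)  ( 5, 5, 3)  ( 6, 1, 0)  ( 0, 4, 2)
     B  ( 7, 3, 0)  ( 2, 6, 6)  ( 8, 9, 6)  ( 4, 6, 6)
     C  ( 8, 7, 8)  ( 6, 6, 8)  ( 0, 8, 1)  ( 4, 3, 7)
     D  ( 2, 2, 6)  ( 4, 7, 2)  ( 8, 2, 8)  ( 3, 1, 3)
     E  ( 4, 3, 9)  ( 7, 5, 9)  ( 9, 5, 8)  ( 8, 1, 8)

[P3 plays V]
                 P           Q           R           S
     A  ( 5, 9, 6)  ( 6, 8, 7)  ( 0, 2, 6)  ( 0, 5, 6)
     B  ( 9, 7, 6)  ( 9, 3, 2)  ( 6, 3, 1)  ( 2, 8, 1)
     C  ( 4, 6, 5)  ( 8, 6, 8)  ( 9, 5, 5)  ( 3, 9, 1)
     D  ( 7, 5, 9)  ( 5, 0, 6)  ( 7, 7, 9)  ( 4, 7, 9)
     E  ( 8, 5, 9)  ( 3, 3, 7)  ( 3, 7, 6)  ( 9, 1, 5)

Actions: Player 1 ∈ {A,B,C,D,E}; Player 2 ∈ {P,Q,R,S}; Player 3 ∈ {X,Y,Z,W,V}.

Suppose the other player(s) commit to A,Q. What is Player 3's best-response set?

u_3(X vs A,Q) = 0
u_3(Y vs A,Q) = 6
u_3(Z vs A,Q) = 4
u_3(W vs A,Q) = 3
u_3(V vs A,Q) = 7
max payoff 7 at {V}

argmax u_3 = {V}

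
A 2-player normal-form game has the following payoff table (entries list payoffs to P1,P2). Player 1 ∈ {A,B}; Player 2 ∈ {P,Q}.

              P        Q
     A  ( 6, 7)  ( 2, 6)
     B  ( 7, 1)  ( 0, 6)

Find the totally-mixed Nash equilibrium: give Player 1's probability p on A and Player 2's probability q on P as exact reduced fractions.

P1 indiff ⇒ q·6+(1-q)·2 = q·7+(1-q)·0 ⇒ q(-1) = (1-q)(-2) ⇒ q = 2/3
P2 indiff ⇒ p·7+(1-p)·1 = p·6+(1-p)·6 ⇒ p(1) = (1-p)(5) ⇒ p = 5/6

p=5/6, q=2/3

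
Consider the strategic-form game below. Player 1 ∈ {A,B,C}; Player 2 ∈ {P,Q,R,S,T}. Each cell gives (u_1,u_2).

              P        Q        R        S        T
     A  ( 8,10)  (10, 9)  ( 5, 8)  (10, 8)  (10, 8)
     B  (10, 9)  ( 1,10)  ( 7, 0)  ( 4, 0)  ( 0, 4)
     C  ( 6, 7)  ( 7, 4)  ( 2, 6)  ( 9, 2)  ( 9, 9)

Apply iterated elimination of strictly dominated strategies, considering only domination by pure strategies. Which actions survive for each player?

P1 drop C (A beats it: P:8>6 Q:10>7 R:5>2 S:10>9 T:10>9)
P2 drop R (P beats it: A:10>8 B:9>0)
P2 drop S (P beats it: A:10>8 B:9>0)
P2 drop T (P beats it: A:10>8 B:9>4)
P1→{A,B} P2→{P,Q}

Survivors P1:{A,B} P2:{P,Q}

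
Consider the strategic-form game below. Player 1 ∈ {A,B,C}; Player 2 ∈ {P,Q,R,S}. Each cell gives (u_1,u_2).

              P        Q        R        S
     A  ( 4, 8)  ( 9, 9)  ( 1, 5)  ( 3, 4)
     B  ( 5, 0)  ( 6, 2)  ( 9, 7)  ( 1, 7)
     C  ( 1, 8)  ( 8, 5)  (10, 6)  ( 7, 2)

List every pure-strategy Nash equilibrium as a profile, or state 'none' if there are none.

Nash profiles: (A,Q)

(A,P): not NE [P1→B gives 5>4; P2→Q gives 9>8]
(A,Q): NE
(A,R): not NE [P1→C gives 10>1; P2→Q gives 9>5]
(A,S): not NE [P1→C gives 7>3; P2→Q gives 9>4]
(B,P): not NE [P2→S gives 7>0]
(B,Q): not NE [P1→A gives 9>6; P2→S gives 7>2]
(B,R): not NE [P1→C gives 10>9]
(B,S): not NE [P1→C gives 7>1]
(C,P): not NE [P1→B gives 5>1]
(C,Q): not NE [P1→A gives 9>8; P2→P gives 8>5]
(C,R): not NE [P2→P gives 8>6]
(C,S): not NE [P2→P gives 8>2]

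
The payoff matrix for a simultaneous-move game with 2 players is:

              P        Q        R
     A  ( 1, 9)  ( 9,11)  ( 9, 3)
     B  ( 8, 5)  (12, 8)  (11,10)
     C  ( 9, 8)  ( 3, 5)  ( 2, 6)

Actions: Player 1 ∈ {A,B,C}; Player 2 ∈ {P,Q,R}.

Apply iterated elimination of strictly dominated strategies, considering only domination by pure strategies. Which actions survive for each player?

P1 drop A (B beats it: P:8>1 Q:12>9 R:11>9)
P2 drop Q (R beats it: B:10>8 C:6>5)
P1→{B,C} P2→{P,R}

IESDS → P1:{B,C} P2:{P,R}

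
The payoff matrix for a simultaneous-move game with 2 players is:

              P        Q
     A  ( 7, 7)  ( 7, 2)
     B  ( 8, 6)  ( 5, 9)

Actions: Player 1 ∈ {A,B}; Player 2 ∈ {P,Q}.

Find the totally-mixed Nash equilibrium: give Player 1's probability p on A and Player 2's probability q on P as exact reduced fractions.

P1 indiff ⇒ q·7+(1-q)·7 = q·8+(1-q)·5 ⇒ q(-1) = (1-q)(-2) ⇒ q = 2/3
P2 indiff ⇒ p·7+(1-p)·6 = p·2+(1-p)·9 ⇒ p(5) = (1-p)(3) ⇒ p = 3/8

p=3/8, q=2/3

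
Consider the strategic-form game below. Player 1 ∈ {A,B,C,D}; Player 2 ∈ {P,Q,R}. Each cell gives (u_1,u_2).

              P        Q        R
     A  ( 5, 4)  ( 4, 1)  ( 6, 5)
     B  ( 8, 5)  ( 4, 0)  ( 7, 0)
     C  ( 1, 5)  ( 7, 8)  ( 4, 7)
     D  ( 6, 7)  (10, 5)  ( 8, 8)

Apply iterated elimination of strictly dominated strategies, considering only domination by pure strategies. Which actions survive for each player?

P1 drop A (D beats it: P:6>5 Q:10>4 R:8>6)
P1 drop C (D beats it: P:6>1 Q:10>7 R:8>4)
P2 drop Q (P beats it: B:5>0 D:7>5)
P1→{B,D} P2→{P,R}

IESDS → P1:{B,D} P2:{P,R}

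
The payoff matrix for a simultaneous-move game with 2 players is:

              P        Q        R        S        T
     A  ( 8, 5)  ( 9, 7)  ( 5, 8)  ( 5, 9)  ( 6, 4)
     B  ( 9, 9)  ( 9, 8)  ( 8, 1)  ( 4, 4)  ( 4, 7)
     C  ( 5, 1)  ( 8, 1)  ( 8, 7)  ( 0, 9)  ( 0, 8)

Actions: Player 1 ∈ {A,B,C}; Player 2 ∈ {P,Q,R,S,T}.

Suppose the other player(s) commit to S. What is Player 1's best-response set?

P1 best: {A}

u_1(A vs S) = 5
u_1(B vs S) = 4
u_1(C vs S) = 0
max payoff 5 at {A}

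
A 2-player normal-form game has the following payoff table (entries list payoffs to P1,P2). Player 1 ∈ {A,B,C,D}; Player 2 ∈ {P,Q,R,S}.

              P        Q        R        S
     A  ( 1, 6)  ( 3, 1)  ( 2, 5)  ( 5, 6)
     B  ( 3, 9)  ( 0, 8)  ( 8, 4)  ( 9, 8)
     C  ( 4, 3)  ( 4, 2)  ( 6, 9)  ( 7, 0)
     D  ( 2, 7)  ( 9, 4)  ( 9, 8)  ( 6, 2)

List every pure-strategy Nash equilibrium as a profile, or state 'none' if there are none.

(A,P): not NE [P1→C gives 4>1]
(A,Q): not NE [P1→D gives 9>3; P2→S gives 6>1]
(A,R): not NE [P1→D gives 9>2; P2→S gives 6>5]
(A,S): not NE [P1→B gives 9>5]
(B,P): not NE [P1→C gives 4>3]
(B,Q): not NE [P1→D gives 9>0; P2→P gives 9>8]
(B,R): not NE [P1→D gives 9>8; P2→P gives 9>4]
(B,S): not NE [P2→P gives 9>8]
(C,P): not NE [P2→R gives 9>3]
(C,Q): not NE [P1→D gives 9>4; P2→R gives 9>2]
(C,R): not NE [P1→D gives 9>6]
(C,S): not NE [P1→B gives 9>7; P2→R gives 9>0]
(D,P): not NE [P1→C gives 4>2; P2→R gives 8>7]
(D,Q): not NE [P2→R gives 8>4]
(D,R): NE
(D,S): not NE [P1→B gives 9>6; P2→R gives 8>2]

Nash profiles: (D,R)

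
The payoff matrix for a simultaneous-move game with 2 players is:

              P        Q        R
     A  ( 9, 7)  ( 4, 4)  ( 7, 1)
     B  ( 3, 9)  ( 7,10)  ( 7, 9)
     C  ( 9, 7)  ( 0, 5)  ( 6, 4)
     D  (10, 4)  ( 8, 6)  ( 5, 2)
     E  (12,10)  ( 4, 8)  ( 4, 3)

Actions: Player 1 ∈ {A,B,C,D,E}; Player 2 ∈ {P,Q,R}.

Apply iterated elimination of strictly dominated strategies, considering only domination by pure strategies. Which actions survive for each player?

P2 drop R (Q beats it: A:4>1 B:10>9 C:5>4 D:6>2 E:8>3)
P1 drop A (D beats it: P:10>9 Q:8>4)
P1 drop B (D beats it: P:10>3 Q:8>7)
P1 drop C (D beats it: P:10>9 Q:8>0)
P1→{D,E} P2→{P,Q}

Survivors P1:{D,E} P2:{P,Q}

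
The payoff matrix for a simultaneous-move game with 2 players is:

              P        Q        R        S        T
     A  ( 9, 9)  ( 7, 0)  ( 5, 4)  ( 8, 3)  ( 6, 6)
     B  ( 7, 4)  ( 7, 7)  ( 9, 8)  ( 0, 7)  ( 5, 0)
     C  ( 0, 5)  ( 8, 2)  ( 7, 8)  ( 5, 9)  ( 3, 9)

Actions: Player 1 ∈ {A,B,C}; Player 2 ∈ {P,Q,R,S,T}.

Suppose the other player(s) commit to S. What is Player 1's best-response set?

u_1(A vs S) = 8
u_1(B vs S) = 0
u_1(C vs S) = 5
max payoff 8 at {A}

argmax u_1 = {A}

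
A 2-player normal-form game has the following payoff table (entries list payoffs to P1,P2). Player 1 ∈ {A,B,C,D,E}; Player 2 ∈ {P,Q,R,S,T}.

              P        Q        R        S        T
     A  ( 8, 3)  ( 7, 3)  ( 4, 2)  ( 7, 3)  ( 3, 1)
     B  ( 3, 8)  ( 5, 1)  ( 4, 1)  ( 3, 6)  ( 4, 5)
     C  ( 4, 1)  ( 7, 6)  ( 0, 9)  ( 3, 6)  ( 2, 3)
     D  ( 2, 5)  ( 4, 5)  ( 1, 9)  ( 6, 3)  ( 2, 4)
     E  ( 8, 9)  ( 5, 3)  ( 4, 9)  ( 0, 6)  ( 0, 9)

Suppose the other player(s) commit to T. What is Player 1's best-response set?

u_1(A vs T) = 3
u_1(B vs T) = 4
u_1(C vs T) = 2
u_1(D vs T) = 2
u_1(E vs T) = 0
max payoff 4 at {B}

argmax u_1 = {B}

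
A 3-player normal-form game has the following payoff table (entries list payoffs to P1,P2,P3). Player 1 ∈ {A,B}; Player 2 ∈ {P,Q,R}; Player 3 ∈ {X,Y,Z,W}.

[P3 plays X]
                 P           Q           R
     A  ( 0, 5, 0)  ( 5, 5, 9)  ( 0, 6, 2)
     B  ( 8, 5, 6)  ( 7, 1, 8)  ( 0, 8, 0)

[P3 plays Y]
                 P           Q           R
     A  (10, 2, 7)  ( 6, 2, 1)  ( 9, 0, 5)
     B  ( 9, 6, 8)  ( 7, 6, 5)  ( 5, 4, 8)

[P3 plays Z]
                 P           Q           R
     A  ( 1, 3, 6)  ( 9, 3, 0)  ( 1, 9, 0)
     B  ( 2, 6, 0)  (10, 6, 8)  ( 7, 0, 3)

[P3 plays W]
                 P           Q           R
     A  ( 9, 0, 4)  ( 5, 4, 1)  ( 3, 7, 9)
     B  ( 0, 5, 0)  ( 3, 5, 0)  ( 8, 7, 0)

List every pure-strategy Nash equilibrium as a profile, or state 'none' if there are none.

NE set: (A,P,Y), (B,Q,Z)

(A,P,X): not NE [P1→B gives 8>0; P2→R gives 6>5; P3→Y gives 7>0]
(A,P,Y): NE
(A,P,Z): not NE [P1→B gives 2>1; P2→R gives 9>3; P3→Y gives 7>6]
(A,P,W): not NE [P2→R gives 7>0; P3→Y gives 7>4]
(A,Q,X): not NE [P1→B gives 7>5; P2→R gives 6>5]
(A,Q,Y): not NE [P1→B gives 7>6; P3→X gives 9>1]
(A,Q,Z): not NE [P1→B gives 10>9; P2→R gives 9>3; P3→X gives 9>0]
(A,Q,W): not NE [P2→R gives 7>4; P3→X gives 9>1]
(A,R,X): not NE [P3→W gives 9>2]
(A,R,Y): not NE [P2→Q gives 2>0; P3→W gives 9>5]
(A,R,Z): not NE [P1→B gives 7>1; P3→W gives 9>0]
(A,R,W): not NE [P1→B gives 8>3]
(B,P,X): not NE [P2→R gives 8>5; P3→Y gives 8>6]
(B,P,Y): not NE [P1→A gives 10>9]
(B,P,Z): not NE [P3→Y gives 8>0]
(B,P,W): not NE [P1→A gives 9>0; P2→R gives 7>5; P3→Y gives 8>0]
(B,Q,X): not NE [P2→R gives 8>1]
(B,Q,Y): not NE [P3→Z gives 8>5]
(B,Q,Z): NE
(B,Q,W): not NE [P1→A gives 5>3; P2→R gives 7>5; P3→Z gives 8>0]
(B,R,X): not NE [P3→Y gives 8>0]
(B,R,Y): not NE [P1→A gives 9>5; P2→Q gives 6>4]
(B,R,Z): not NE [P2→Q gives 6>0; P3→Y gives 8>3]
(B,R,W): not NE [P3→Y gives 8>0]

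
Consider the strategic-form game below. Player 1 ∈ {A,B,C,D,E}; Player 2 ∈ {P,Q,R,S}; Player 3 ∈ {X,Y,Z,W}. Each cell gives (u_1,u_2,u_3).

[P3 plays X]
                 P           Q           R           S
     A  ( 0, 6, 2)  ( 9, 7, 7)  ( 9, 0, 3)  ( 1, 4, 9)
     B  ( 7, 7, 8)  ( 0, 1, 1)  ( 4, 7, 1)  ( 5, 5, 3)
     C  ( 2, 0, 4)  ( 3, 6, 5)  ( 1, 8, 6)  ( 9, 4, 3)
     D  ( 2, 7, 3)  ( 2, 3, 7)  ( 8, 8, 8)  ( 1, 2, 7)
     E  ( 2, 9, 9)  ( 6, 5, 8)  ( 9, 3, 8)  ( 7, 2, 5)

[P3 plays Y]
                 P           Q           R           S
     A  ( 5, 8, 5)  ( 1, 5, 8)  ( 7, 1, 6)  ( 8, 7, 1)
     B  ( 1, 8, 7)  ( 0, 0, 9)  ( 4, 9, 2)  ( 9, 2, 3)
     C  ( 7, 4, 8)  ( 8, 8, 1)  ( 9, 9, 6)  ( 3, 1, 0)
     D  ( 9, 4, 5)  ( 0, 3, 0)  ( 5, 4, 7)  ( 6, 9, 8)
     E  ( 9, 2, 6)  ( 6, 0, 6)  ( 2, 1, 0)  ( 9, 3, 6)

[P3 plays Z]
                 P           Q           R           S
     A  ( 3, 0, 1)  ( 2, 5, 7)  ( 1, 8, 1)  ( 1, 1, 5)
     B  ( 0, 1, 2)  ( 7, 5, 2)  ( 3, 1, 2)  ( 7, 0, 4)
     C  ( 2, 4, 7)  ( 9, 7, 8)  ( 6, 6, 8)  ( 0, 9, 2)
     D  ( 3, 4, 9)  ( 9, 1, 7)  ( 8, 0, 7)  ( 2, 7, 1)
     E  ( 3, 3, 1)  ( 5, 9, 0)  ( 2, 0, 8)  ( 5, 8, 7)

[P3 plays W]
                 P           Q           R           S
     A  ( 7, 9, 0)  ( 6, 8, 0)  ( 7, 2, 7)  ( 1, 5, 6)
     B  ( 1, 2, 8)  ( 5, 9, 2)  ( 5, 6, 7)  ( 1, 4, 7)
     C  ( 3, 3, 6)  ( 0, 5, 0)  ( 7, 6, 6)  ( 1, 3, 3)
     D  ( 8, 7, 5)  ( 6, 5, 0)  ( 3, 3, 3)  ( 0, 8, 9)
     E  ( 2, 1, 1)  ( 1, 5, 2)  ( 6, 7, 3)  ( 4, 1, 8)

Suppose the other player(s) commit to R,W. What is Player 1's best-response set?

u_1(A vs R,W) = 7
u_1(B vs R,W) = 5
u_1(C vs R,W) = 7
u_1(D vs R,W) = 3
u_1(E vs R,W) = 6
max payoff 7 at {A,C}

P1 best: {A,C}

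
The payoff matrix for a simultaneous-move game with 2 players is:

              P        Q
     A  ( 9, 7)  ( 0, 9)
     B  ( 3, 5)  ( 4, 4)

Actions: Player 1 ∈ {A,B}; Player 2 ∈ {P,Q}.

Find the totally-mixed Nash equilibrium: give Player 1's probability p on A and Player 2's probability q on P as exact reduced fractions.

p=1/3, q=2/5

P1 indiff ⇒ q·9+(1-q)·0 = q·3+(1-q)·4 ⇒ q(6) = (1-q)(4) ⇒ q = 2/5
P2 indiff ⇒ p·7+(1-p)·5 = p·9+(1-p)·4 ⇒ p(-2) = (1-p)(-1) ⇒ p = 1/3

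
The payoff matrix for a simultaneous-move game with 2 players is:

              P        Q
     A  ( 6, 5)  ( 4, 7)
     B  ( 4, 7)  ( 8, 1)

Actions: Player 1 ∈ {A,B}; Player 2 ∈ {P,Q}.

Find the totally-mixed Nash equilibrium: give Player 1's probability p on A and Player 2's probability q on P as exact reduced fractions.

(p,q) = (3/4, 2/3)

P1 indiff ⇒ q·6+(1-q)·4 = q·4+(1-q)·8 ⇒ q(2) = (1-q)(4) ⇒ q = 2/3
P2 indiff ⇒ p·5+(1-p)·7 = p·7+(1-p)·1 ⇒ p(-2) = (1-p)(-6) ⇒ p = 3/4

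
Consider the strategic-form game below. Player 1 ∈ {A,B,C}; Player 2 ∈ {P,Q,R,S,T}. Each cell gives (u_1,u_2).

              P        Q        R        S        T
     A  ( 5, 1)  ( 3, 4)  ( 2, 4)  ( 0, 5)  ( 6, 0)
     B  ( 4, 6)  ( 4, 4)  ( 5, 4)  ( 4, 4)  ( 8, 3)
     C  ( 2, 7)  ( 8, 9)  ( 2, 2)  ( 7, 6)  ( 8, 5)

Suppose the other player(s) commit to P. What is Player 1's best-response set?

P1 best: {A}

u_1(A vs P) = 5
u_1(B vs P) = 4
u_1(C vs P) = 2
max payoff 5 at {A}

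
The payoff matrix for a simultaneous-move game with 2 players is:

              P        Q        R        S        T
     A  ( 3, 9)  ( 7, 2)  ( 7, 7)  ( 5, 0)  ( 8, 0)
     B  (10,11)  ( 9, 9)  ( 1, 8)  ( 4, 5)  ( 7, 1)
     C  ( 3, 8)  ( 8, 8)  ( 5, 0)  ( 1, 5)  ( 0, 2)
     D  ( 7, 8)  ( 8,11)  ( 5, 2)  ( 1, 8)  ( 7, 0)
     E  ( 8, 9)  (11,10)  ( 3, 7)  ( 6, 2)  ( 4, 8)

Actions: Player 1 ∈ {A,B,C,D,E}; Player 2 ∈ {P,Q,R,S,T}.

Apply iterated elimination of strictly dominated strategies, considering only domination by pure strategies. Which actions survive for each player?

P2 drop R (P beats it: A:9>7 B:11>8 C:8>0 D:8>2 E:9>7)
P1 drop C (B beats it: P:10>3 Q:9>8 S:4>1 T:7>0)
P2 drop S (Q beats it: A:2>0 B:9>5 D:11>8 E:10>2)
P2 drop T (P beats it: A:9>0 B:11>1 D:8>0 E:9>8)
P1 drop A (B beats it: P:10>3 Q:9>7)
P1 drop D (B beats it: P:10>7 Q:9>8)
P1→{B,E} P2→{P,Q}

Survivors P1:{B,E} P2:{P,Q}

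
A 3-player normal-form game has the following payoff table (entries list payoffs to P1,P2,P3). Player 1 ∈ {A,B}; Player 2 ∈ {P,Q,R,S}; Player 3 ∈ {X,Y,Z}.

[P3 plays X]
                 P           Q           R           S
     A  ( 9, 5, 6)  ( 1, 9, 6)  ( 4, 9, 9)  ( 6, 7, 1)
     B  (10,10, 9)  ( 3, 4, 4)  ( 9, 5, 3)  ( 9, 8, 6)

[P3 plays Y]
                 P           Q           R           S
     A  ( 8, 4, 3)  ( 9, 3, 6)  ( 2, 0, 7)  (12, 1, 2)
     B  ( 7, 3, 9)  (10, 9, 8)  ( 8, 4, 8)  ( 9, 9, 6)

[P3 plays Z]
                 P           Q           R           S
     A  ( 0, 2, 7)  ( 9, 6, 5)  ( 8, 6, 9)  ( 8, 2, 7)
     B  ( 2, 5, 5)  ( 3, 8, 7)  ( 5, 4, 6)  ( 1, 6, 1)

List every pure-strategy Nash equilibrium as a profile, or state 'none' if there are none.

PSNE = {(A,R,Z), (B,P,X), (B,Q,Y)}

(A,P,X): not NE [P1→B gives 10>9; P2→R gives 9>5; P3→Z gives 7>6]
(A,P,Y): not NE [P3→Z gives 7>3]
(A,P,Z): not NE [P1→B gives 2>0; P2→R gives 6>2]
(A,Q,X): not NE [P1→B gives 3>1]
(A,Q,Y): not NE [P1→B gives 10>9; P2→P gives 4>3]
(A,Q,Z): not NE [P3→Y gives 6>5]
(A,R,X): not NE [P1→B gives 9>4]
(A,R,Y): not NE [P1→B gives 8>2; P2→P gives 4>0; P3→Z gives 9>7]
(A,R,Z): NE
(A,S,X): not NE [P1→B gives 9>6; P2→R gives 9>7; P3→Z gives 7>1]
(A,S,Y): not NE [P2→P gives 4>1; P3→Z gives 7>2]
(A,S,Z): not NE [P2→R gives 6>2]
(B,P,X): NE
(B,P,Y): not NE [P1→A gives 8>7; P2→S gives 9>3]
(B,P,Z): not NE [P2→Q gives 8>5; P3→Y gives 9>5]
(B,Q,X): not NE [P2→P gives 10>4; P3→Y gives 8>4]
(B,Q,Y): NE
(B,Q,Z): not NE [P1→A gives 9>3; P3→Y gives 8>7]
(B,R,X): not NE [P2→P gives 10>5; P3→Y gives 8>3]
(B,R,Y): not NE [P2→S gives 9>4]
(B,R,Z): not NE [P1→A gives 8>5; P2→Q gives 8>4; P3→Y gives 8>6]
(B,S,X): not NE [P2→P gives 10>8]
(B,S,Y): not NE [P1→A gives 12>9]
(B,S,Z): not NE [P1→A gives 8>1; P2→Q gives 8>6; P3→Y gives 6>1]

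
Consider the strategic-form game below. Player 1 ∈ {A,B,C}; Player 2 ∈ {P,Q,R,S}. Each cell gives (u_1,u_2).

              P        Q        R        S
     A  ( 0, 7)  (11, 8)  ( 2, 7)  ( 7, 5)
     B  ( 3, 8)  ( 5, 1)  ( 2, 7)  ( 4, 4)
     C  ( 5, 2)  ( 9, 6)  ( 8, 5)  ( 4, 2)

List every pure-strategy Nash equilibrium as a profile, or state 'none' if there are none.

Nash profiles: (A,Q)

(A,P): not NE [P1→C gives 5>0; P2→Q gives 8>7]
(A,Q): NE
(A,R): not NE [P1→C gives 8>2; P2→Q gives 8>7]
(A,S): not NE [P2→Q gives 8>5]
(B,P): not NE [P1→C gives 5>3]
(B,Q): not NE [P1→A gives 11>5; P2→P gives 8>1]
(B,R): not NE [P1→C gives 8>2; P2→P gives 8>7]
(B,S): not NE [P1→A gives 7>4; P2→P gives 8>4]
(C,P): not NE [P2→Q gives 6>2]
(C,Q): not NE [P1→A gives 11>9]
(C,R): not NE [P2→Q gives 6>5]
(C,S): not NE [P1→A gives 7>4; P2→Q gives 6>2]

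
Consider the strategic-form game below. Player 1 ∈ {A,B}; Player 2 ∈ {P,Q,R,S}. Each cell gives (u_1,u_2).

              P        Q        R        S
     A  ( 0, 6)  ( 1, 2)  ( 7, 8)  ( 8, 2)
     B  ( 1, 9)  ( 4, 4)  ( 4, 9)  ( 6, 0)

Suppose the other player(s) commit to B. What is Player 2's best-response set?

P2 best: {P,R}

u_2(P vs B) = 9
u_2(Q vs B) = 4
u_2(R vs B) = 9
u_2(S vs B) = 0
max payoff 9 at {P,R}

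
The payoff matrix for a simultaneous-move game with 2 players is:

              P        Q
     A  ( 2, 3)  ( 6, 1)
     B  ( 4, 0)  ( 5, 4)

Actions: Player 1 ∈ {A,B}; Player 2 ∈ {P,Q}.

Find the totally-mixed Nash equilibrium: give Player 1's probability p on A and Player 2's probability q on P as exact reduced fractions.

P1 indiff ⇒ q·2+(1-q)·6 = q·4+(1-q)·5 ⇒ q(-2) = (1-q)(-1) ⇒ q = 1/3
P2 indiff ⇒ p·3+(1-p)·0 = p·1+(1-p)·4 ⇒ p(2) = (1-p)(4) ⇒ p = 2/3

P1 mixes 2/3 on A; P2 mixes 1/3 on P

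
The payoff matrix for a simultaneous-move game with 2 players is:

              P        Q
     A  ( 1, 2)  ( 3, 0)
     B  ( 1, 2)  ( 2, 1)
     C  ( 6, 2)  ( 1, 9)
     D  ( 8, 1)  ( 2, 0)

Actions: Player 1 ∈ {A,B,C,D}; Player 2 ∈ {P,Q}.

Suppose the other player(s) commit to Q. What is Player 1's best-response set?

argmax u_1 = {A}

u_1(A vs Q) = 3
u_1(B vs Q) = 2
u_1(C vs Q) = 1
u_1(D vs Q) = 2
max payoff 3 at {A}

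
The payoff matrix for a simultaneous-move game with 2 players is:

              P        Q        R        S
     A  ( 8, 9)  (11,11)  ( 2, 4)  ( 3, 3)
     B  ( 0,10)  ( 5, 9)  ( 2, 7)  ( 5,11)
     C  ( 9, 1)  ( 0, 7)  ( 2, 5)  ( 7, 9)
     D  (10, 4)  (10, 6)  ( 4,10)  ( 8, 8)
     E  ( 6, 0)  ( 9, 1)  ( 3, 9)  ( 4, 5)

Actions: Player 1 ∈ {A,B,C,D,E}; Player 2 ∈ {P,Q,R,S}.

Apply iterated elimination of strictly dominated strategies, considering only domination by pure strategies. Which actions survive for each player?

P1 drop B (D beats it: P:10>0 Q:10>5 R:4>2 S:8>5)
P1 drop C (D beats it: P:10>9 Q:10>0 R:4>2 S:8>7)
P1 drop E (D beats it: P:10>6 Q:10>9 R:4>3 S:8>4)
P2 drop P (Q beats it: A:11>9 D:6>4)
P2 drop S (R beats it: A:4>3 D:10>8)
P1→{A,D} P2→{Q,R}

Survivors P1:{A,D} P2:{Q,R}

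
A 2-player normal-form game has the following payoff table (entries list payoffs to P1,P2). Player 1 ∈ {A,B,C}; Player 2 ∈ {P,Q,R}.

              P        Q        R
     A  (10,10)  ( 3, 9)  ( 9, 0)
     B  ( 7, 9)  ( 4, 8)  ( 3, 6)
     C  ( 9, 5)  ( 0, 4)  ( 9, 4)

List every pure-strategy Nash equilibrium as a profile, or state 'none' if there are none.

PSNE = {(A,P)}

(A,P): NE
(A,Q): not NE [P1→B gives 4>3; P2→P gives 10>9]
(A,R): not NE [P2→P gives 10>0]
(B,P): not NE [P1→A gives 10>7]
(B,Q): not NE [P2→P gives 9>8]
(B,R): not NE [P1→C gives 9>3; P2→P gives 9>6]
(C,P): not NE [P1→A gives 10>9]
(C,Q): not NE [P1→B gives 4>0; P2→P gives 5>4]
(C,R): not NE [P2→P gives 5>4]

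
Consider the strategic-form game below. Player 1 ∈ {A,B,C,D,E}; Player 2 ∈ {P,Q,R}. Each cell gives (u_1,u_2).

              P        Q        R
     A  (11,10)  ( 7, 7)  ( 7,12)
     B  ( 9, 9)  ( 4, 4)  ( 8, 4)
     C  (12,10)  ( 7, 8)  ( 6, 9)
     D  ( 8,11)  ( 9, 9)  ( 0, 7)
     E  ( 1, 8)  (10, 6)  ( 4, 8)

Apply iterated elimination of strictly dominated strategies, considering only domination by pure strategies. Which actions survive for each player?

P2 drop Q (P beats it: A:10>7 B:9>4 C:10>8 D:11>9 E:8>6)
P1 drop D (A beats it: P:11>8 R:7>0)
P1 drop E (A beats it: P:11>1 R:7>4)
P1→{A,B,C} P2→{P,R}

Remaining: P1:{A,B,C} P2:{P,R}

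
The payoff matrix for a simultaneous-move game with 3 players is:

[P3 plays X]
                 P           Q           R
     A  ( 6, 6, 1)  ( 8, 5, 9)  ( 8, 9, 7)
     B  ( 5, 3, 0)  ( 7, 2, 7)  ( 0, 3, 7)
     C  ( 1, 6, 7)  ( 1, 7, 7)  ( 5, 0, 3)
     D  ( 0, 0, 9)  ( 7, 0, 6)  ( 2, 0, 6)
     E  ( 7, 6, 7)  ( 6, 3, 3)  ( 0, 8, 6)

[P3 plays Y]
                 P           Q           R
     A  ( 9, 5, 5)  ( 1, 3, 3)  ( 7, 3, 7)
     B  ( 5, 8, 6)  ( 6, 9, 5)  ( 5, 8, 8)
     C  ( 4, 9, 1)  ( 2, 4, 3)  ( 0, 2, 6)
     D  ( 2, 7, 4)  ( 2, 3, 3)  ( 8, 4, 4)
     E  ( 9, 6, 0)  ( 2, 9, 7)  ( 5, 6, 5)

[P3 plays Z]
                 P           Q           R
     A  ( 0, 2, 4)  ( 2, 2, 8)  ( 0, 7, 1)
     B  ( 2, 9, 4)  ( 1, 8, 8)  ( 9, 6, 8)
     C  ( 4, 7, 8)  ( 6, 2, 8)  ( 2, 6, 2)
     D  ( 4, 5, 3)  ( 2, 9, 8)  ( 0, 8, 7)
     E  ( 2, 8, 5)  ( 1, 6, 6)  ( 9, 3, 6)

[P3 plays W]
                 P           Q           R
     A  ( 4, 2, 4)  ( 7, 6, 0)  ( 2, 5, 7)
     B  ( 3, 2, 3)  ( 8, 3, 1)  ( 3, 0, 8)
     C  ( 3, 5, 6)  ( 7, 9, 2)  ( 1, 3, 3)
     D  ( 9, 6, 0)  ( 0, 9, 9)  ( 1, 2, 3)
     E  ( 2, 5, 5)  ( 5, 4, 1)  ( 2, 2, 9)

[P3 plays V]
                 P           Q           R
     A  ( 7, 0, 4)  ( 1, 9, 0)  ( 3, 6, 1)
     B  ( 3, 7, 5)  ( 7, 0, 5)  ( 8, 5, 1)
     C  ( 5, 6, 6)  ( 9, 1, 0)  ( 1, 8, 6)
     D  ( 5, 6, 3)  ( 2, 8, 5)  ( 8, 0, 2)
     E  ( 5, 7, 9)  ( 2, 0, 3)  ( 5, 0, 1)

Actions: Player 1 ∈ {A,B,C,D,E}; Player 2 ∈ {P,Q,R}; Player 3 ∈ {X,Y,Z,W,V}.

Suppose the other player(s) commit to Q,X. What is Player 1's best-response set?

u_1(A vs Q,X) = 8
u_1(B vs Q,X) = 7
u_1(C vs Q,X) = 1
u_1(D vs Q,X) = 7
u_1(E vs Q,X) = 6
max payoff 8 at {A}

P1 best: {A}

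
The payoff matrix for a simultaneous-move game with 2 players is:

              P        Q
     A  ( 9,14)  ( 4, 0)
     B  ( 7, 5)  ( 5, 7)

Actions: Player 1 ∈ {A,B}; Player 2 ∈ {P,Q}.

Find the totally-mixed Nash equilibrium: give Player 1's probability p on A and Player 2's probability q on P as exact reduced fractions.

(p,q) = (1/8, 1/3)

P1 indiff ⇒ q·9+(1-q)·4 = q·7+(1-q)·5 ⇒ q(2) = (1-q)(1) ⇒ q = 1/3
P2 indiff ⇒ p·14+(1-p)·5 = p·0+(1-p)·7 ⇒ p(14) = (1-p)(2) ⇒ p = 1/8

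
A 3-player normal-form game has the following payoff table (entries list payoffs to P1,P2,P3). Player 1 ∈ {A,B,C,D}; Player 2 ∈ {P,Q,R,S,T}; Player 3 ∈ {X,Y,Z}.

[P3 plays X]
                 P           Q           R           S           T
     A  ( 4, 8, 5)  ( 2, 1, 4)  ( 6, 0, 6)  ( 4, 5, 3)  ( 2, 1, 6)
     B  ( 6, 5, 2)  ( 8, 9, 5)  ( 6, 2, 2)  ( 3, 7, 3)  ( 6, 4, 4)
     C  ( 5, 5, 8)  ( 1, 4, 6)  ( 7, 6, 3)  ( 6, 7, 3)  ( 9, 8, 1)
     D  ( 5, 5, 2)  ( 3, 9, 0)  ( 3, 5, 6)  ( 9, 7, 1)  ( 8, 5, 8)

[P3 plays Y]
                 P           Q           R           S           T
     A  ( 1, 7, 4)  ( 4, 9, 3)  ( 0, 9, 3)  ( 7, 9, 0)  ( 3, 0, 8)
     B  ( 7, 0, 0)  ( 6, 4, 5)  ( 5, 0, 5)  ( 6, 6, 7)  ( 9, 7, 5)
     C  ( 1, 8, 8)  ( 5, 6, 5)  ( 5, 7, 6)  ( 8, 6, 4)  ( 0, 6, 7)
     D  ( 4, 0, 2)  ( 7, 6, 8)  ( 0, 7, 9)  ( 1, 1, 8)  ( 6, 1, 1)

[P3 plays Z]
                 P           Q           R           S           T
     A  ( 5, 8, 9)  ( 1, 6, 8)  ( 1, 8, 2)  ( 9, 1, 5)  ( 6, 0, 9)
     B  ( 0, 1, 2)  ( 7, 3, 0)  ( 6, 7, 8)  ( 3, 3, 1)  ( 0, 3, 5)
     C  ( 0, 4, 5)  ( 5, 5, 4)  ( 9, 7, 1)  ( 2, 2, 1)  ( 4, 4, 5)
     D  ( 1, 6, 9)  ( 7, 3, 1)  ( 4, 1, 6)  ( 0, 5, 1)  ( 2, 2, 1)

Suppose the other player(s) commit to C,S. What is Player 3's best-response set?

BR_3 = {Y}

u_3(X vs C,S) = 3
u_3(Y vs C,S) = 4
u_3(Z vs C,S) = 1
max payoff 4 at {Y}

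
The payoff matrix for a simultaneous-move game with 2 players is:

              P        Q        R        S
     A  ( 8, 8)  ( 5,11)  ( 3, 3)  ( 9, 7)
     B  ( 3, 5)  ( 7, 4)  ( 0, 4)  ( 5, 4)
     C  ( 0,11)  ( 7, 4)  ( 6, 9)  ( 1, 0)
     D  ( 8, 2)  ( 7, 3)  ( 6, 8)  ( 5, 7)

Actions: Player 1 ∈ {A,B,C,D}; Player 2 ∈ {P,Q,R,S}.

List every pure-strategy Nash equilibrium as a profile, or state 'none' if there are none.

NE set: (D,R)

(A,P): not NE [P2→Q gives 11>8]
(A,Q): not NE [P1→D gives 7>5]
(A,R): not NE [P1→D gives 6>3; P2→Q gives 11>3]
(A,S): not NE [P2→Q gives 11>7]
(B,P): not NE [P1→D gives 8>3]
(B,Q): not NE [P2→P gives 5>4]
(B,R): not NE [P1→D gives 6>0; P2→P gives 5>4]
(B,S): not NE [P1→A gives 9>5; P2→P gives 5>4]
(C,P): not NE [P1→D gives 8>0]
(C,Q): not NE [P2→P gives 11>4]
(C,R): not NE [P2→P gives 11>9]
(C,S): not NE [P1→A gives 9>1; P2→P gives 11>0]
(D,P): not NE [P2→R gives 8>2]
(D,Q): not NE [P2→R gives 8>3]
(D,R): NE
(D,S): not NE [P1→A gives 9>5; P2→R gives 8>7]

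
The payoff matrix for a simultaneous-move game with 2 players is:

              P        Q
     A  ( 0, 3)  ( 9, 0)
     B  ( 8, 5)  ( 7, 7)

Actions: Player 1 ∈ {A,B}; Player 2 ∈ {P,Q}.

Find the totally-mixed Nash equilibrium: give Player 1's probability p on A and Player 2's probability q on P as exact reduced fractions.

p=2/5, q=1/5

P1 indiff ⇒ q·0+(1-q)·9 = q·8+(1-q)·7 ⇒ q(-8) = (1-q)(-2) ⇒ q = 1/5
P2 indiff ⇒ p·3+(1-p)·5 = p·0+(1-p)·7 ⇒ p(3) = (1-p)(2) ⇒ p = 2/5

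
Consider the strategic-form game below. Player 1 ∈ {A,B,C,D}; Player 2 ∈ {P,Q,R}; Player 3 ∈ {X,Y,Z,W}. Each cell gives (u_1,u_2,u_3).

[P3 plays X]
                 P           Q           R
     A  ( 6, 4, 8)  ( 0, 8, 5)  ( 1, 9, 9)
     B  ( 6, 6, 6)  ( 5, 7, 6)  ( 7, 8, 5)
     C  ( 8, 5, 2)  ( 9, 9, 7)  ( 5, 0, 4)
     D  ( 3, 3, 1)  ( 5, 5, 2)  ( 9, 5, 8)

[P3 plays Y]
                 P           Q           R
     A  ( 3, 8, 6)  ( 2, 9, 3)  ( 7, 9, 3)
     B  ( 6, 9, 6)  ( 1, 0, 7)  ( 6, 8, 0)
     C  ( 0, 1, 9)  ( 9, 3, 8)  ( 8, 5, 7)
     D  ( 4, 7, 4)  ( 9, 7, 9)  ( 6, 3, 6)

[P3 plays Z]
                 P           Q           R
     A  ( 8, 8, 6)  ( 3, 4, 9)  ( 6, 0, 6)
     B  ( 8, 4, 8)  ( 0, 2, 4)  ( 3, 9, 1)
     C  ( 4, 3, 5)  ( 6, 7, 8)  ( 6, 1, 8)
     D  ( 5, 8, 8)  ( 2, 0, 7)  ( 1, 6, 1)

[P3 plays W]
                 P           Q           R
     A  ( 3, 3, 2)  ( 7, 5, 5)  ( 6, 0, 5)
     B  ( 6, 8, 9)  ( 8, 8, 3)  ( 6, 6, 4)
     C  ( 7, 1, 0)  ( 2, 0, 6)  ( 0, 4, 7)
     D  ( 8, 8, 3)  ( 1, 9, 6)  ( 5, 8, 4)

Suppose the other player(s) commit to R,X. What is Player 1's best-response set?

P1 best: {D}

u_1(A vs R,X) = 1
u_1(B vs R,X) = 7
u_1(C vs R,X) = 5
u_1(D vs R,X) = 9
max payoff 9 at {D}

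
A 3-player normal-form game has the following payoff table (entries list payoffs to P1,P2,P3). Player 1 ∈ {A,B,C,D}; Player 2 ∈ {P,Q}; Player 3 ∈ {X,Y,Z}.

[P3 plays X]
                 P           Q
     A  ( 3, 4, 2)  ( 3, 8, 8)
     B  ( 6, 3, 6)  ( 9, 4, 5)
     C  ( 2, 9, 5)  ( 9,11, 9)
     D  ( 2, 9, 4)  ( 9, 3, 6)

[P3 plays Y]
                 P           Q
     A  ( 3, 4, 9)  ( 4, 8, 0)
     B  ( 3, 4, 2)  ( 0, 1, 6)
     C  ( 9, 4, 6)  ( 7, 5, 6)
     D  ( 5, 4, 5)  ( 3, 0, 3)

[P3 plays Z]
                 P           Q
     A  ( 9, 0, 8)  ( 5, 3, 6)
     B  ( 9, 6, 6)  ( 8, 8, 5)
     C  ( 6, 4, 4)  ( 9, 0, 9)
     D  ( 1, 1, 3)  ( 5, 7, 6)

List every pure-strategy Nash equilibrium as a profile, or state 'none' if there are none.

Nash profiles: (C,Q,X)

(A,P,X): not NE [P1→B gives 6>3; P2→Q gives 8>4; P3→Y gives 9>2]
(A,P,Y): not NE [P1→C gives 9>3; P2→Q gives 8>4]
(A,P,Z): not NE [P2→Q gives 3>0; P3→Y gives 9>8]
(A,Q,X): not NE [P1→D gives 9>3]
(A,Q,Y): not NE [P1→C gives 7>4; P3→X gives 8>0]
(A,Q,Z): not NE [P1→C gives 9>5; P3→X gives 8>6]
(B,P,X): not NE [P2→Q gives 4>3]
(B,P,Y): not NE [P1→C gives 9>3; P3→Z gives 6>2]
(B,P,Z): not NE [P2→Q gives 8>6]
(B,Q,X): not NE [P3→Y gives 6>5]
(B,Q,Y): not NE [P1→C gives 7>0; P2→P gives 4>1]
(B,Q,Z): not NE [P1→C gives 9>8; P3→Y gives 6>5]
(C,P,X): not NE [P1→B gives 6>2; P2→Q gives 11>9; P3→Y gives 6>5]
(C,P,Y): not NE [P2→Q gives 5>4]
(C,P,Z): not NE [P1→B gives 9>6; P3→Y gives 6>4]
(C,Q,X): NE
(C,Q,Y): not NE [P3→Z gives 9>6]
(C,Q,Z): not NE [P2→P gives 4>0]
(D,P,X): not NE [P1→B gives 6>2; P3→Y gives 5>4]
(D,P,Y): not NE [P1→C gives 9>5]
(D,P,Z): not NE [P1→B gives 9>1; P2→Q gives 7>1; P3→Y gives 5>3]
(D,Q,X): not NE [P2→P gives 9>3]
(D,Q,Y): not NE [P1→C gives 7>3; P2→P gives 4>0; P3→Z gives 6>3]
(D,Q,Z): not NE [P1→C gives 9>5]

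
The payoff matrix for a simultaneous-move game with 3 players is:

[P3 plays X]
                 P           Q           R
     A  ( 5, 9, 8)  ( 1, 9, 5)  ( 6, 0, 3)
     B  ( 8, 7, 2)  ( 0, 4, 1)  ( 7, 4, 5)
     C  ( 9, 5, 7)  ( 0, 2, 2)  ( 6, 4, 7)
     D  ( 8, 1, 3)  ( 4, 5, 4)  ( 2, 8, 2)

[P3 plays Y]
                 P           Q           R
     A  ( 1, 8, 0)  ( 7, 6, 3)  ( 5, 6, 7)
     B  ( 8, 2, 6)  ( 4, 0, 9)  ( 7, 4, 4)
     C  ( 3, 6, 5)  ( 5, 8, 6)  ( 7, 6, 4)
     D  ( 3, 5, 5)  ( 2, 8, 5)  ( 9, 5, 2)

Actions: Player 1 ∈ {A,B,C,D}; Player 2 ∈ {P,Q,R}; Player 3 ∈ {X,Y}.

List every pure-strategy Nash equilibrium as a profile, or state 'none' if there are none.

NE set: (C,P,X)

(A,P,X): not NE [P1→C gives 9>5]
(A,P,Y): not NE [P1→B gives 8>1; P3→X gives 8>0]
(A,Q,X): not NE [P1→D gives 4>1]
(A,Q,Y): not NE [P2→P gives 8>6; P3→X gives 5>3]
(A,R,X): not NE [P1→B gives 7>6; P2→Q gives 9>0; P3→Y gives 7>3]
(A,R,Y): not NE [P1→D gives 9>5; P2→P gives 8>6]
(B,P,X): not NE [P1→C gives 9>8; P3→Y gives 6>2]
(B,P,Y): not NE [P2→R gives 4>2]
(B,Q,X): not NE [P1→D gives 4>0; P2→P gives 7>4; P3→Y gives 9>1]
(B,Q,Y): not NE [P1→A gives 7>4; P2→R gives 4>0]
(B,R,X): not NE [P2→P gives 7>4]
(B,R,Y): not NE [P1→D gives 9>7; P3→X gives 5>4]
(C,P,X): NE
(C,P,Y): not NE [P1→B gives 8>3; P2→Q gives 8>6; P3→X gives 7>5]
(C,Q,X): not NE [P1→D gives 4>0; P2→P gives 5>2; P3→Y gives 6>2]
(C,Q,Y): not NE [P1→A gives 7>5]
(C,R,X): not NE [P1→B gives 7>6; P2→P gives 5>4]
(C,R,Y): not NE [P1→D gives 9>7; P2→Q gives 8>6; P3→X gives 7>4]
(D,P,X): not NE [P1→C gives 9>8; P2→R gives 8>1; P3→Y gives 5>3]
(D,P,Y): not NE [P1→B gives 8>3; P2→Q gives 8>5]
(D,Q,X): not NE [P2→R gives 8>5; P3→Y gives 5>4]
(D,Q,Y): not NE [P1→A gives 7>2]
(D,R,X): not NE [P1→B gives 7>2]
(D,R,Y): not NE [P2→Q gives 8>5]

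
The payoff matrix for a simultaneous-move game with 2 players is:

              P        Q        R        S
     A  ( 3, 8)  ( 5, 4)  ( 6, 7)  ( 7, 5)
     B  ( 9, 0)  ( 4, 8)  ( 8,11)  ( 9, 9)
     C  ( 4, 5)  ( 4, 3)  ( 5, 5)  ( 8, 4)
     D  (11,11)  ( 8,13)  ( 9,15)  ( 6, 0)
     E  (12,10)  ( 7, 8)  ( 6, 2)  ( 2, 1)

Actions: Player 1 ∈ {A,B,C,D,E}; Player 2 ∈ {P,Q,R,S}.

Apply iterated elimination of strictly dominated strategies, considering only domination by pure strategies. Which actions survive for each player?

Survivors P1:{D,E} P2:{P,Q,R}

P2 drop S (R beats it: A:7>5 B:11>9 C:5>4 D:15>0 E:2>1)
P1 drop A (D beats it: P:11>3 Q:8>5 R:9>6)
P1 drop B (D beats it: P:11>9 Q:8>4 R:9>8)
P1 drop C (D beats it: P:11>4 Q:8>4 R:9>5)
P1→{D,E} P2→{P,Q,R}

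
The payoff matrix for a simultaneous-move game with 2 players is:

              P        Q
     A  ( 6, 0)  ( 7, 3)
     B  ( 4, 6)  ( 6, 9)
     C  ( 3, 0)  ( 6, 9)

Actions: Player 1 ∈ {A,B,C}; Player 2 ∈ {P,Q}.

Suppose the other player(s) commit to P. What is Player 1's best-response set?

u_1(A vs P) = 6
u_1(B vs P) = 4
u_1(C vs P) = 3
max payoff 6 at {A}

BR_1 = {A}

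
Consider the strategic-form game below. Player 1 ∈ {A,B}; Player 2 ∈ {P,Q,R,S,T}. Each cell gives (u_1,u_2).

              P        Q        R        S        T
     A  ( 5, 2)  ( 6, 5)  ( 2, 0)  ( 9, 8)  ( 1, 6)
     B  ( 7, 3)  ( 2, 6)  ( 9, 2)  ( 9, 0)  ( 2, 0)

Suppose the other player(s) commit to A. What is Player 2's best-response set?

BR_2 = {S}

u_2(P vs A) = 2
u_2(Q vs A) = 5
u_2(R vs A) = 0
u_2(S vs A) = 8
u_2(T vs A) = 6
max payoff 8 at {S}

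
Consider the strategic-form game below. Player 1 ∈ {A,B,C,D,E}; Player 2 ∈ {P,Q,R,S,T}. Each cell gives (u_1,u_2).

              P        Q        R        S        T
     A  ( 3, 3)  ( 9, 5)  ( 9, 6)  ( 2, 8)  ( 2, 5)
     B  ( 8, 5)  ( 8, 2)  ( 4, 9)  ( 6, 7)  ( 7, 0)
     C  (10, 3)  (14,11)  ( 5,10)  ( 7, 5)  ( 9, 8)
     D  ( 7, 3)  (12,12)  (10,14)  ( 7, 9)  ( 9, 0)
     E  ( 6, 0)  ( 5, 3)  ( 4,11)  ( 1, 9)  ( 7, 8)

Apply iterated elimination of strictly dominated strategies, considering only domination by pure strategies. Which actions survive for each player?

IESDS → P1:{C,D} P2:{Q,R}

P1 drop A (D beats it: P:7>3 Q:12>9 R:10>9 S:7>2 T:9>2)
P1 drop B (C beats it: P:10>8 Q:14>8 R:5>4 S:7>6 T:9>7)
P1 drop E (C beats it: P:10>6 Q:14>5 R:5>4 S:7>1 T:9>7)
P2 drop P (Q beats it: C:11>3 D:12>3)
P2 drop S (Q beats it: C:11>5 D:12>9)
P2 drop T (Q beats it: C:11>8 D:12>0)
P1→{C,D} P2→{Q,R}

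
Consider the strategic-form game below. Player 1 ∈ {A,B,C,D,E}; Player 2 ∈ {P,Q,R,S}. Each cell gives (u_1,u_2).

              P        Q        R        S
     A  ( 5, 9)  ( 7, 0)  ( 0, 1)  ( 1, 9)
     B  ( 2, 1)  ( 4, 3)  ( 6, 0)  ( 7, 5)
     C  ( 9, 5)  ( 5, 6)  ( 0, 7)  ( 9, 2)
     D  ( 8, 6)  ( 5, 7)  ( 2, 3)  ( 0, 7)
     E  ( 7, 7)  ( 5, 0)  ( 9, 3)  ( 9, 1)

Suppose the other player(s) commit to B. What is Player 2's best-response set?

P2 best: {S}

u_2(P vs B) = 1
u_2(Q vs B) = 3
u_2(R vs B) = 0
u_2(S vs B) = 5
max payoff 5 at {S}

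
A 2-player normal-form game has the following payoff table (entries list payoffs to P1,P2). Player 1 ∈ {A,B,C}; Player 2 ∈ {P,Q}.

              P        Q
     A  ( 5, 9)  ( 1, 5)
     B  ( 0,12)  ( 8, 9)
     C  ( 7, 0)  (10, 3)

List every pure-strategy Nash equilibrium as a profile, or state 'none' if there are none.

(A,P): not NE [P1→C gives 7>5]
(A,Q): not NE [P1→C gives 10>1; P2→P gives 9>5]
(B,P): not NE [P1→C gives 7>0]
(B,Q): not NE [P1→C gives 10>8; P2→P gives 12>9]
(C,P): not NE [P2→Q gives 3>0]
(C,Q): NE

Nash profiles: (C,Q)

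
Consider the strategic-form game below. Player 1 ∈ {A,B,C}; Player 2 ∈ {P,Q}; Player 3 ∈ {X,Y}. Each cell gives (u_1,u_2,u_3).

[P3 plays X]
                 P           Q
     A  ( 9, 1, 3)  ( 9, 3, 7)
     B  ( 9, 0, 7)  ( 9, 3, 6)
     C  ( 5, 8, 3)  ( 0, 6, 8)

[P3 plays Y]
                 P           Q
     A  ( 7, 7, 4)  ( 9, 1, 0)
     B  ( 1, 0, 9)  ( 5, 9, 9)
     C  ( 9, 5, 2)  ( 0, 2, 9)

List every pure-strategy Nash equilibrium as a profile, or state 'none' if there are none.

Nash profiles: (A,Q,X)

(A,P,X): not NE [P2→Q gives 3>1; P3→Y gives 4>3]
(A,P,Y): not NE [P1→C gives 9>7]
(A,Q,X): NE
(A,Q,Y): not NE [P2→P gives 7>1; P3→X gives 7>0]
(B,P,X): not NE [P2→Q gives 3>0; P3→Y gives 9>7]
(B,P,Y): not NE [P1→C gives 9>1; P2→Q gives 9>0]
(B,Q,X): not NE [P3→Y gives 9>6]
(B,Q,Y): not NE [P1→A gives 9>5]
(C,P,X): not NE [P1→B gives 9>5]
(C,P,Y): not NE [P3→X gives 3>2]
(C,Q,X): not NE [P1→B gives 9>0; P2→P gives 8>6; P3→Y gives 9>8]
(C,Q,Y): not NE [P1→A gives 9>0; P2→P gives 5>2]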